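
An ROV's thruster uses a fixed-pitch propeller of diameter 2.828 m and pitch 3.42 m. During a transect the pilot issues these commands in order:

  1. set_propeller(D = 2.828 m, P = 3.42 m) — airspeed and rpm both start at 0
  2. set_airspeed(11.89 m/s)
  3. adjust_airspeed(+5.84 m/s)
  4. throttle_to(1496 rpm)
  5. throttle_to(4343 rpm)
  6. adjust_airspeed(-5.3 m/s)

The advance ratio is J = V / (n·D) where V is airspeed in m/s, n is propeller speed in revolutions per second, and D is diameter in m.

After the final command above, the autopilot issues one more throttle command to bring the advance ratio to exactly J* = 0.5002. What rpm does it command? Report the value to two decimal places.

rpm = 527.23

set_propeller: D = 2.828 m, P = 3.42 m (p = P/D = 1.209335); state ← (V=0, rpm=0)
set_airspeed(11.89): V ← 11.89 m/s
adjust_airspeed(+5.84): V ← 11.89 +5.84 = 17.73 m/s
throttle_to(1496): rpm ← 1496
throttle_to(4343): rpm ← 4343
adjust_airspeed(-5.3): V ← 17.73 -5.3 = 12.43 m/s
final state: V = 12.43 m/s, rpm = 4343 → n = rpm/60 = 72.383333 rev/s
target J* = 0.5002; solve J* = V/(n·D) for n: n = V/(J*·D) = 12.43/(0.5002 × 2.828) = 8.787150 rev/s
rpm = 60·n = 527.228995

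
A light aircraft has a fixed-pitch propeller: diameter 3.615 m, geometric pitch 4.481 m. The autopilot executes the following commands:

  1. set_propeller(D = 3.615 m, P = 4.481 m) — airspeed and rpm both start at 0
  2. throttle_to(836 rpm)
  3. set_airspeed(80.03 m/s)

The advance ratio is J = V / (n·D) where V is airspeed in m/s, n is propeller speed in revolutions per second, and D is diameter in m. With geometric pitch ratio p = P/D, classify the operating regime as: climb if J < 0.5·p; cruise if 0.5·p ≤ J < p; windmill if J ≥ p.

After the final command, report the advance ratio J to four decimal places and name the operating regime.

set_propeller: D = 3.615 m, P = 4.481 m (p = P/D = 1.239557); state ← (V=0, rpm=0)
throttle_to(836): rpm ← 836
set_airspeed(80.03): V ← 80.03 m/s
final state: V = 80.03 m/s, rpm = 836 → n = rpm/60 = 13.933333 rev/s
J = V / (n·D) = 80.03 / (13.933333 × 3.615) = 1.588874
regime bands: climb J<0.6198 | cruise [0.6198, 1.2396) | windmill J≥1.2396
J = 1.5889 → windmill

J = 1.5889, regime = windmill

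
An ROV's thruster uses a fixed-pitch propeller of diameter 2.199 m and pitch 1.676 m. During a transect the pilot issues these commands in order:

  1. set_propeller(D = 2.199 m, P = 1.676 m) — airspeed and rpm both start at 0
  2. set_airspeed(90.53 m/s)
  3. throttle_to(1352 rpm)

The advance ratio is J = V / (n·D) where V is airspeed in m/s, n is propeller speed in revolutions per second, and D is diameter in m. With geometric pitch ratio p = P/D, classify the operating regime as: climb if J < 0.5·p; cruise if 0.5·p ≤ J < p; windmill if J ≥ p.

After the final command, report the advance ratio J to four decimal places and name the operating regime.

set_propeller: D = 2.199 m, P = 1.676 m (p = P/D = 0.762165); state ← (V=0, rpm=0)
set_airspeed(90.53): V ← 90.53 m/s
throttle_to(1352): rpm ← 1352
final state: V = 90.53 m/s, rpm = 1352 → n = rpm/60 = 22.533333 rev/s
J = V / (n·D) = 90.53 / (22.533333 × 2.199) = 1.827014
regime bands: climb J<0.3811 | cruise [0.3811, 0.7622) | windmill J≥0.7622
J = 1.8270 → windmill

J = 1.8270, regime = windmill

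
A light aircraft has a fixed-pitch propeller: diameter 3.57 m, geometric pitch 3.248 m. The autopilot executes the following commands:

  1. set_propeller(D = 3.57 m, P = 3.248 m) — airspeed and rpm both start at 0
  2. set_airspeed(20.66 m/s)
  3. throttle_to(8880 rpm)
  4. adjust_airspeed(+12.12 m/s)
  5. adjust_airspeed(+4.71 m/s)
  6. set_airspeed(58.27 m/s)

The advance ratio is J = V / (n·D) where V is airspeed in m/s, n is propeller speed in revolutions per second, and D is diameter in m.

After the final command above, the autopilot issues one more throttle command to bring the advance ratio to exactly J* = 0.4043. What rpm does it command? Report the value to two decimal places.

rpm = 2422.28

set_propeller: D = 3.57 m, P = 3.248 m (p = P/D = 0.909804); state ← (V=0, rpm=0)
set_airspeed(20.66): V ← 20.66 m/s
throttle_to(8880): rpm ← 8880
adjust_airspeed(+12.12): V ← 20.66 +12.12 = 32.78 m/s
adjust_airspeed(+4.71): V ← 32.78 +4.71 = 37.49 m/s
set_airspeed(58.27): V ← 58.27 m/s
final state: V = 58.27 m/s, rpm = 8880 → n = rpm/60 = 148.000000 rev/s
target J* = 0.4043; solve J* = V/(n·D) for n: n = V/(J*·D) = 58.27/(0.4043 × 3.57) = 40.371330 rev/s
rpm = 60·n = 2422.279820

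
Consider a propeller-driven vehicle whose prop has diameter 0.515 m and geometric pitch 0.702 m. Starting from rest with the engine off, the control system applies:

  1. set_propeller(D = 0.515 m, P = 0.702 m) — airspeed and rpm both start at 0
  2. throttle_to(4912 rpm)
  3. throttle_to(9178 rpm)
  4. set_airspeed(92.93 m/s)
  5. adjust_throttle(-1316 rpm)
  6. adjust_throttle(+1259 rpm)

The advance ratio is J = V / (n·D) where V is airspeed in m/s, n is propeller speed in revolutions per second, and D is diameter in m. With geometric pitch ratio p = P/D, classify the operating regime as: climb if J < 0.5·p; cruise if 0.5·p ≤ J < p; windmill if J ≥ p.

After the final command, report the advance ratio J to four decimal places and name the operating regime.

J = 1.1870, regime = cruise

set_propeller: D = 0.515 m, P = 0.702 m (p = P/D = 1.363107); state ← (V=0, rpm=0)
throttle_to(4912): rpm ← 4912
throttle_to(9178): rpm ← 9178
set_airspeed(92.93): V ← 92.93 m/s
adjust_throttle(-1316): rpm ← 9178 -1316 = 7862
adjust_throttle(+1259): rpm ← 7862 +1259 = 9121
final state: V = 92.93 m/s, rpm = 9121 → n = rpm/60 = 152.016667 rev/s
J = V / (n·D) = 92.93 / (152.016667 × 0.515) = 1.187019
regime bands: climb J<0.6816 | cruise [0.6816, 1.3631) | windmill J≥1.3631
J = 1.1870 → cruise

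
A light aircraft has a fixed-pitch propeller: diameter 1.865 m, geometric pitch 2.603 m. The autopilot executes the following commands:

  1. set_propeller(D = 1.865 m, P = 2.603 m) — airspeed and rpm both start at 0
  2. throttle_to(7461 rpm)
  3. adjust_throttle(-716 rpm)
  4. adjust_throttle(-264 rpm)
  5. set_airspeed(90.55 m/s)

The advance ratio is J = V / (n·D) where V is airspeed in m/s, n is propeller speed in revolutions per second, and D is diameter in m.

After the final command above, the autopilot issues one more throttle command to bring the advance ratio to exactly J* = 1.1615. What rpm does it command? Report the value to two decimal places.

rpm = 2508.08

set_propeller: D = 1.865 m, P = 2.603 m (p = P/D = 1.395710); state ← (V=0, rpm=0)
throttle_to(7461): rpm ← 7461
adjust_throttle(-716): rpm ← 7461 -716 = 6745
adjust_throttle(-264): rpm ← 6745 -264 = 6481
set_airspeed(90.55): V ← 90.55 m/s
final state: V = 90.55 m/s, rpm = 6481 → n = rpm/60 = 108.016667 rev/s
target J* = 1.1615; solve J* = V/(n·D) for n: n = V/(J*·D) = 90.55/(1.1615 × 1.865) = 41.801359 rev/s
rpm = 60·n = 2508.081558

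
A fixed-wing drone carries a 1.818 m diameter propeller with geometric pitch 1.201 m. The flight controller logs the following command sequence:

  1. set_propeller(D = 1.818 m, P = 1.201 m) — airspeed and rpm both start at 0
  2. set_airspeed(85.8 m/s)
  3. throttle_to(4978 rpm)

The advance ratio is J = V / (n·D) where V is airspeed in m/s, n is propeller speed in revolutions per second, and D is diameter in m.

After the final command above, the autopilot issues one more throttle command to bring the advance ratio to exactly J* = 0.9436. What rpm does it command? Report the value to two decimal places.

set_propeller: D = 1.818 m, P = 1.201 m (p = P/D = 0.660616); state ← (V=0, rpm=0)
set_airspeed(85.8): V ← 85.8 m/s
throttle_to(4978): rpm ← 4978
final state: V = 85.8 m/s, rpm = 4978 → n = rpm/60 = 82.966667 rev/s
target J* = 0.9436; solve J* = V/(n·D) for n: n = V/(J*·D) = 85.8/(0.9436 × 1.818) = 50.015599 rev/s
rpm = 60·n = 3000.935956

rpm = 3000.94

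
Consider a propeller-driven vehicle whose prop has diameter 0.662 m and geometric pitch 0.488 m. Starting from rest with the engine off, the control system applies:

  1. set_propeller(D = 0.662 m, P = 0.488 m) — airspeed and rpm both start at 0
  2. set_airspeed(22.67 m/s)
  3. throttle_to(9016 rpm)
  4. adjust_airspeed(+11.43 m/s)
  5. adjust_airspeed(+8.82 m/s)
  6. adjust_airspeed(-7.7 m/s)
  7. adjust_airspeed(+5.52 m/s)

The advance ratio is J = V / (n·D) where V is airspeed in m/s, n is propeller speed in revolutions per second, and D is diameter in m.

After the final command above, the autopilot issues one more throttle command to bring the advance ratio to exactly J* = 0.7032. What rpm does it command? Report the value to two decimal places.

rpm = 5250.92

set_propeller: D = 0.662 m, P = 0.488 m (p = P/D = 0.737160); state ← (V=0, rpm=0)
set_airspeed(22.67): V ← 22.67 m/s
throttle_to(9016): rpm ← 9016
adjust_airspeed(+11.43): V ← 22.67 +11.43 = 34.1 m/s
adjust_airspeed(+8.82): V ← 34.1 +8.82 = 42.92 m/s
adjust_airspeed(-7.7): V ← 42.92 -7.7 = 35.22 m/s
adjust_airspeed(+5.52): V ← 35.22 +5.52 = 40.74 m/s
final state: V = 40.74 m/s, rpm = 9016 → n = rpm/60 = 150.266667 rev/s
target J* = 0.7032; solve J* = V/(n·D) for n: n = V/(J*·D) = 40.74/(0.7032 × 0.662) = 87.515338 rev/s
rpm = 60·n = 5250.920264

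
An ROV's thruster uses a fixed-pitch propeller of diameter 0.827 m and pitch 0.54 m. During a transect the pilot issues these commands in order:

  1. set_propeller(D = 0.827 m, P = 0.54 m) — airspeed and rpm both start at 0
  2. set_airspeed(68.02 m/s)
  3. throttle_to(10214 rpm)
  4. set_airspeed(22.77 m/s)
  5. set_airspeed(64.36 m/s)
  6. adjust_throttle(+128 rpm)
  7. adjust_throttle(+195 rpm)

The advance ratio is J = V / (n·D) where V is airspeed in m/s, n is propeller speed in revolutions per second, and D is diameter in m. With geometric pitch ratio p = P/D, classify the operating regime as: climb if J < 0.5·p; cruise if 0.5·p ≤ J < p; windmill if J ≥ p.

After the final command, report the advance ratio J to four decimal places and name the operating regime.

J = 0.4431, regime = cruise

set_propeller: D = 0.827 m, P = 0.54 m (p = P/D = 0.652963); state ← (V=0, rpm=0)
set_airspeed(68.02): V ← 68.02 m/s
throttle_to(10214): rpm ← 10214
set_airspeed(22.77): V ← 22.77 m/s
set_airspeed(64.36): V ← 64.36 m/s
adjust_throttle(+128): rpm ← 10214 +128 = 10342
adjust_throttle(+195): rpm ← 10342 +195 = 10537
final state: V = 64.36 m/s, rpm = 10537 → n = rpm/60 = 175.616667 rev/s
J = V / (n·D) = 64.36 / (175.616667 × 0.827) = 0.443144
regime bands: climb J<0.3265 | cruise [0.3265, 0.6530) | windmill J≥0.6530
J = 0.4431 → cruise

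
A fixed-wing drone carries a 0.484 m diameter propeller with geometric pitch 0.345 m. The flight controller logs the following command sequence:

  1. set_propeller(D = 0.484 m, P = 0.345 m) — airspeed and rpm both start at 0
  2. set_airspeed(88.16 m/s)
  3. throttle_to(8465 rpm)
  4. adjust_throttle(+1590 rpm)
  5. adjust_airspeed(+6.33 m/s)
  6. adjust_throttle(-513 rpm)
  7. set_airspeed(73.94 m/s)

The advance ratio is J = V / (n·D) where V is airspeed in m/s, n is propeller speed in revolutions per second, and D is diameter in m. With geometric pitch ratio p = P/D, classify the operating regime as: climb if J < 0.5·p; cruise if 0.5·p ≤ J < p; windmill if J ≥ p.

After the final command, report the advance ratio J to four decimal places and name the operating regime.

J = 0.9606, regime = windmill

set_propeller: D = 0.484 m, P = 0.345 m (p = P/D = 0.712810); state ← (V=0, rpm=0)
set_airspeed(88.16): V ← 88.16 m/s
throttle_to(8465): rpm ← 8465
adjust_throttle(+1590): rpm ← 8465 +1590 = 10055
adjust_airspeed(+6.33): V ← 88.16 +6.33 = 94.49 m/s
adjust_throttle(-513): rpm ← 10055 -513 = 9542
set_airspeed(73.94): V ← 73.94 m/s
final state: V = 73.94 m/s, rpm = 9542 → n = rpm/60 = 159.033333 rev/s
J = V / (n·D) = 73.94 / (159.033333 × 0.484) = 0.960607
regime bands: climb J<0.3564 | cruise [0.3564, 0.7128) | windmill J≥0.7128
J = 0.9606 → windmill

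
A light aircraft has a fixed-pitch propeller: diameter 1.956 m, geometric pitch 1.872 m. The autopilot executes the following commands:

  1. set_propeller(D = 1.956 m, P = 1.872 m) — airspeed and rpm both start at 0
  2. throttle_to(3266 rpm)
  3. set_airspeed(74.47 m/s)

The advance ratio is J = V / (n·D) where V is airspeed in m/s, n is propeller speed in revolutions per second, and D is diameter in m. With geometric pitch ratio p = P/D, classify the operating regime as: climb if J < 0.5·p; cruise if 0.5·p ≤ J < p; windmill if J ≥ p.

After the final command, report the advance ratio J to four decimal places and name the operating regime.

set_propeller: D = 1.956 m, P = 1.872 m (p = P/D = 0.957055); state ← (V=0, rpm=0)
throttle_to(3266): rpm ← 3266
set_airspeed(74.47): V ← 74.47 m/s
final state: V = 74.47 m/s, rpm = 3266 → n = rpm/60 = 54.433333 rev/s
J = V / (n·D) = 74.47 / (54.433333 × 1.956) = 0.699435
regime bands: climb J<0.4785 | cruise [0.4785, 0.9571) | windmill J≥0.9571
J = 0.6994 → cruise

J = 0.6994, regime = cruise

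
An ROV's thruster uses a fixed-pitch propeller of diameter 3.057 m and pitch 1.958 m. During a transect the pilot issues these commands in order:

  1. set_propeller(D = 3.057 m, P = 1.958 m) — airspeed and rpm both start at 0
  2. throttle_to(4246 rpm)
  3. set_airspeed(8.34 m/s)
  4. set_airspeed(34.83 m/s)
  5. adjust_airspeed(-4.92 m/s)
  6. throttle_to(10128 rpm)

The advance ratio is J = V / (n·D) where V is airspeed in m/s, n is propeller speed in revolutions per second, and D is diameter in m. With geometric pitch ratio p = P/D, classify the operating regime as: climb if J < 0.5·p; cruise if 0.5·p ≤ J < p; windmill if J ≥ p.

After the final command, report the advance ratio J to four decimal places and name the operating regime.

set_propeller: D = 3.057 m, P = 1.958 m (p = P/D = 0.640497); state ← (V=0, rpm=0)
throttle_to(4246): rpm ← 4246
set_airspeed(8.34): V ← 8.34 m/s
set_airspeed(34.83): V ← 34.83 m/s
adjust_airspeed(-4.92): V ← 34.83 -4.92 = 29.91 m/s
throttle_to(10128): rpm ← 10128
final state: V = 29.91 m/s, rpm = 10128 → n = rpm/60 = 168.800000 rev/s
J = V / (n·D) = 29.91 / (168.800000 × 3.057) = 0.057963
regime bands: climb J<0.3202 | cruise [0.3202, 0.6405) | windmill J≥0.6405
J = 0.0580 → climb

J = 0.0580, regime = climb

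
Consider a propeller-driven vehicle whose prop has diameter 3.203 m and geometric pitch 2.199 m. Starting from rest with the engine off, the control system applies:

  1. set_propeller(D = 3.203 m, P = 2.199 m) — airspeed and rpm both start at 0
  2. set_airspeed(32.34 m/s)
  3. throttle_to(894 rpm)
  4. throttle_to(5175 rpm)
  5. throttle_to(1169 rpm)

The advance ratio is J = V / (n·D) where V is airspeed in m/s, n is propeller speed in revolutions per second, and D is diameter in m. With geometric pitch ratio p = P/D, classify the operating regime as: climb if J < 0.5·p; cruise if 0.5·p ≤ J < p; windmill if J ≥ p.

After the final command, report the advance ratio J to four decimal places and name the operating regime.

J = 0.5182, regime = cruise

set_propeller: D = 3.203 m, P = 2.199 m (p = P/D = 0.686544); state ← (V=0, rpm=0)
set_airspeed(32.34): V ← 32.34 m/s
throttle_to(894): rpm ← 894
throttle_to(5175): rpm ← 5175
throttle_to(1169): rpm ← 1169
final state: V = 32.34 m/s, rpm = 1169 → n = rpm/60 = 19.483333 rev/s
J = V / (n·D) = 32.34 / (19.483333 × 3.203) = 0.518227
regime bands: climb J<0.3433 | cruise [0.3433, 0.6865) | windmill J≥0.6865
J = 0.5182 → cruise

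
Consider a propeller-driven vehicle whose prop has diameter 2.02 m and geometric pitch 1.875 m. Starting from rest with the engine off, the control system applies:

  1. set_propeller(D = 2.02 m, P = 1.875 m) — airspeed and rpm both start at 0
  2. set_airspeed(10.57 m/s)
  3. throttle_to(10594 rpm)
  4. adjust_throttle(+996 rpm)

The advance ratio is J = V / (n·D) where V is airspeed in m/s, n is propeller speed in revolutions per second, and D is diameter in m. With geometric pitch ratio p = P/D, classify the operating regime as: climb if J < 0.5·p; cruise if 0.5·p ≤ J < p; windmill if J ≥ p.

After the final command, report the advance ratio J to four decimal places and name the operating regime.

set_propeller: D = 2.02 m, P = 1.875 m (p = P/D = 0.928218); state ← (V=0, rpm=0)
set_airspeed(10.57): V ← 10.57 m/s
throttle_to(10594): rpm ← 10594
adjust_throttle(+996): rpm ← 10594 +996 = 11590
final state: V = 10.57 m/s, rpm = 11590 → n = rpm/60 = 193.166667 rev/s
J = V / (n·D) = 10.57 / (193.166667 × 2.02) = 0.027089
regime bands: climb J<0.4641 | cruise [0.4641, 0.9282) | windmill J≥0.9282
J = 0.0271 → climb

J = 0.0271, regime = climb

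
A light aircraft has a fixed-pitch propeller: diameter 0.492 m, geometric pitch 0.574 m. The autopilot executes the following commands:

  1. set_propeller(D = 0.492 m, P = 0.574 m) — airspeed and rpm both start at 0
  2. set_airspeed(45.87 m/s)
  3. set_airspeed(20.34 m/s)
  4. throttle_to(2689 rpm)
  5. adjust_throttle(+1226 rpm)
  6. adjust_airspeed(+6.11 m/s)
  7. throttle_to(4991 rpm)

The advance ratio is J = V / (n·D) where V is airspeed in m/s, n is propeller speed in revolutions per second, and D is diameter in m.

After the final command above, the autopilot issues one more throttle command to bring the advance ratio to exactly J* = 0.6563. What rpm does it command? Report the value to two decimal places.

rpm = 4914.84

set_propeller: D = 0.492 m, P = 0.574 m (p = P/D = 1.166667); state ← (V=0, rpm=0)
set_airspeed(45.87): V ← 45.87 m/s
set_airspeed(20.34): V ← 20.34 m/s
throttle_to(2689): rpm ← 2689
adjust_throttle(+1226): rpm ← 2689 +1226 = 3915
adjust_airspeed(+6.11): V ← 20.34 +6.11 = 26.45 m/s
throttle_to(4991): rpm ← 4991
final state: V = 26.45 m/s, rpm = 4991 → n = rpm/60 = 83.183333 rev/s
target J* = 0.6563; solve J* = V/(n·D) for n: n = V/(J*·D) = 26.45/(0.6563 × 0.492) = 81.914007 rev/s
rpm = 60·n = 4914.840402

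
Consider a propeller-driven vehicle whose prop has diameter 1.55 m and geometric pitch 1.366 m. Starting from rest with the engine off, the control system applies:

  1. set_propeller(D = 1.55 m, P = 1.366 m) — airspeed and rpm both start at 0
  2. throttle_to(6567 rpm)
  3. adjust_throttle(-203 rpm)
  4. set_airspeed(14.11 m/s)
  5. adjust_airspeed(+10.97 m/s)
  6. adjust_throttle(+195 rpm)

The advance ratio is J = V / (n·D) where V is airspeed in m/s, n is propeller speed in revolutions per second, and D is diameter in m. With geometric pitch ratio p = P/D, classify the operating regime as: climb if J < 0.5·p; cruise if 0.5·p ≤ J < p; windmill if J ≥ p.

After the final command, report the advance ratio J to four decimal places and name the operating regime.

J = 0.1480, regime = climb

set_propeller: D = 1.55 m, P = 1.366 m (p = P/D = 0.881290); state ← (V=0, rpm=0)
throttle_to(6567): rpm ← 6567
adjust_throttle(-203): rpm ← 6567 -203 = 6364
set_airspeed(14.11): V ← 14.11 m/s
adjust_airspeed(+10.97): V ← 14.11 +10.97 = 25.08 m/s
adjust_throttle(+195): rpm ← 6364 +195 = 6559
final state: V = 25.08 m/s, rpm = 6559 → n = rpm/60 = 109.316667 rev/s
J = V / (n·D) = 25.08 / (109.316667 × 1.55) = 0.148016
regime bands: climb J<0.4406 | cruise [0.4406, 0.8813) | windmill J≥0.8813
J = 0.1480 → climb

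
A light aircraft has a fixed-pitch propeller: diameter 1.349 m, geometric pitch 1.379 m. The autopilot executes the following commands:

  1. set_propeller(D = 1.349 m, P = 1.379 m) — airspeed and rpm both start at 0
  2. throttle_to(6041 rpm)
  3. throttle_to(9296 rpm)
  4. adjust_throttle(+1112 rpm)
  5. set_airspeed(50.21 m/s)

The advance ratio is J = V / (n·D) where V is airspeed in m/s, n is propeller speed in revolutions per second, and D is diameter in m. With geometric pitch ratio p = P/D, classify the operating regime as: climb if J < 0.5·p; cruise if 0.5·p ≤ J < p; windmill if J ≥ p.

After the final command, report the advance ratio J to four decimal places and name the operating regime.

set_propeller: D = 1.349 m, P = 1.379 m (p = P/D = 1.022239); state ← (V=0, rpm=0)
throttle_to(6041): rpm ← 6041
throttle_to(9296): rpm ← 9296
adjust_throttle(+1112): rpm ← 9296 +1112 = 10408
set_airspeed(50.21): V ← 50.21 m/s
final state: V = 50.21 m/s, rpm = 10408 → n = rpm/60 = 173.466667 rev/s
J = V / (n·D) = 50.21 / (173.466667 × 1.349) = 0.214567
regime bands: climb J<0.5111 | cruise [0.5111, 1.0222) | windmill J≥1.0222
J = 0.2146 → climb

J = 0.2146, regime = climb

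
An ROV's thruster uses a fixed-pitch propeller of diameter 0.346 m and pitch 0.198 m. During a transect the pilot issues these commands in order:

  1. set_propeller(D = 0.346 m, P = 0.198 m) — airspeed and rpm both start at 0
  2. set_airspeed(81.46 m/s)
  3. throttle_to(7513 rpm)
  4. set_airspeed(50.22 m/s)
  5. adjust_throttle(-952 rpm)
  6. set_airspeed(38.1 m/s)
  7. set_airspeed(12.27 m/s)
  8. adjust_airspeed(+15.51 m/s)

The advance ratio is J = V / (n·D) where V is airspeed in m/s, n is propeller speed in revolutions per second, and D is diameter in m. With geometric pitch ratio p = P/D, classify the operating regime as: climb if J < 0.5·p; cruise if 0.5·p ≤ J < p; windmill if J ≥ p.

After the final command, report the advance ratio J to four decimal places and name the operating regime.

J = 0.7342, regime = windmill

set_propeller: D = 0.346 m, P = 0.198 m (p = P/D = 0.572254); state ← (V=0, rpm=0)
set_airspeed(81.46): V ← 81.46 m/s
throttle_to(7513): rpm ← 7513
set_airspeed(50.22): V ← 50.22 m/s
adjust_throttle(-952): rpm ← 7513 -952 = 6561
set_airspeed(38.1): V ← 38.1 m/s
set_airspeed(12.27): V ← 12.27 m/s
adjust_airspeed(+15.51): V ← 12.27 +15.51 = 27.78 m/s
final state: V = 27.78 m/s, rpm = 6561 → n = rpm/60 = 109.350000 rev/s
J = V / (n·D) = 27.78 / (109.350000 × 0.346) = 0.734239
regime bands: climb J<0.2861 | cruise [0.2861, 0.5723) | windmill J≥0.5723
J = 0.7342 → windmill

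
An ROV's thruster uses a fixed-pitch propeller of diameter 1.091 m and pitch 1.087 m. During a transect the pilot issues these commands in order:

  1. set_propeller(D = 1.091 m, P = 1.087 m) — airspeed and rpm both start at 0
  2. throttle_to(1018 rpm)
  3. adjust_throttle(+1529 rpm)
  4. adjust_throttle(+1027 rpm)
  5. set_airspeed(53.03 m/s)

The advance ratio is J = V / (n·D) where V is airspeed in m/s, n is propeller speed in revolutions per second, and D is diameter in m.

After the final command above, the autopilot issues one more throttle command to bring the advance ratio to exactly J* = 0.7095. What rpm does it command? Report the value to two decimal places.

rpm = 4110.51

set_propeller: D = 1.091 m, P = 1.087 m (p = P/D = 0.996334); state ← (V=0, rpm=0)
throttle_to(1018): rpm ← 1018
adjust_throttle(+1529): rpm ← 1018 +1529 = 2547
adjust_throttle(+1027): rpm ← 2547 +1027 = 3574
set_airspeed(53.03): V ← 53.03 m/s
final state: V = 53.03 m/s, rpm = 3574 → n = rpm/60 = 59.566667 rev/s
target J* = 0.7095; solve J* = V/(n·D) for n: n = V/(J*·D) = 53.03/(0.7095 × 1.091) = 68.508503 rev/s
rpm = 60·n = 4110.510171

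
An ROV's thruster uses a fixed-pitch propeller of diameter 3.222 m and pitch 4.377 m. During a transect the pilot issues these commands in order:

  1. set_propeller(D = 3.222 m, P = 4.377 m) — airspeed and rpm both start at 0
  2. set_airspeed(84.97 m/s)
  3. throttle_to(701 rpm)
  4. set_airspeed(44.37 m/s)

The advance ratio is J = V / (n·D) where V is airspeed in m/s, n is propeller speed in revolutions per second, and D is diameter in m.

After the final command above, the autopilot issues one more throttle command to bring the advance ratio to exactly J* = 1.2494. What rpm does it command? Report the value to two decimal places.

rpm = 661.32

set_propeller: D = 3.222 m, P = 4.377 m (p = P/D = 1.358473); state ← (V=0, rpm=0)
set_airspeed(84.97): V ← 84.97 m/s
throttle_to(701): rpm ← 701
set_airspeed(44.37): V ← 44.37 m/s
final state: V = 44.37 m/s, rpm = 701 → n = rpm/60 = 11.683333 rev/s
target J* = 1.2494; solve J* = V/(n·D) for n: n = V/(J*·D) = 44.37/(1.2494 × 3.222) = 11.022050 rev/s
rpm = 60·n = 661.323022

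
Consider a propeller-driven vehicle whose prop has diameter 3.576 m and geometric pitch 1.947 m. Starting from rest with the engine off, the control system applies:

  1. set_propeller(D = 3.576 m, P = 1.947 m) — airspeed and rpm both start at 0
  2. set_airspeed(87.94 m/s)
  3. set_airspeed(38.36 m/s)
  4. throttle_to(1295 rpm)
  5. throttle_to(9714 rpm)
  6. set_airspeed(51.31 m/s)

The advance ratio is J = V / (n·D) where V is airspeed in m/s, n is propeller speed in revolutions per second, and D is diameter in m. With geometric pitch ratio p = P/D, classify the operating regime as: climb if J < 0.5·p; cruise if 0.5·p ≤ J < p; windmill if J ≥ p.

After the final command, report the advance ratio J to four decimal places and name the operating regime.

J = 0.0886, regime = climb

set_propeller: D = 3.576 m, P = 1.947 m (p = P/D = 0.544463); state ← (V=0, rpm=0)
set_airspeed(87.94): V ← 87.94 m/s
set_airspeed(38.36): V ← 38.36 m/s
throttle_to(1295): rpm ← 1295
throttle_to(9714): rpm ← 9714
set_airspeed(51.31): V ← 51.31 m/s
final state: V = 51.31 m/s, rpm = 9714 → n = rpm/60 = 161.900000 rev/s
J = V / (n·D) = 51.31 / (161.900000 × 3.576) = 0.088625
regime bands: climb J<0.2722 | cruise [0.2722, 0.5445) | windmill J≥0.5445
J = 0.0886 → climb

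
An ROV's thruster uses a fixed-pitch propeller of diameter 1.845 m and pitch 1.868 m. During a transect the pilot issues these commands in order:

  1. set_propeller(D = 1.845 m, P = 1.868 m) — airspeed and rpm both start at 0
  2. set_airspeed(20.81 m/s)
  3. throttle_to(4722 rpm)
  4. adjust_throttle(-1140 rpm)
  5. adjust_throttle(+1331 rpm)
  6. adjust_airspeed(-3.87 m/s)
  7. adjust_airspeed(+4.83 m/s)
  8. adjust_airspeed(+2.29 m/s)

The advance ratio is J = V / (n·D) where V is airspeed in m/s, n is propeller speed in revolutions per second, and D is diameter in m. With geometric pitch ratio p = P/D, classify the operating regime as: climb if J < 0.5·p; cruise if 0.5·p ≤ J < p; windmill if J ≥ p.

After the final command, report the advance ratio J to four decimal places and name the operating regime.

set_propeller: D = 1.845 m, P = 1.868 m (p = P/D = 1.012466); state ← (V=0, rpm=0)
set_airspeed(20.81): V ← 20.81 m/s
throttle_to(4722): rpm ← 4722
adjust_throttle(-1140): rpm ← 4722 -1140 = 3582
adjust_throttle(+1331): rpm ← 3582 +1331 = 4913
adjust_airspeed(-3.87): V ← 20.81 -3.87 = 16.94 m/s
adjust_airspeed(+4.83): V ← 16.94 +4.83 = 21.77 m/s
adjust_airspeed(+2.29): V ← 21.77 +2.29 = 24.06 m/s
final state: V = 24.06 m/s, rpm = 4913 → n = rpm/60 = 81.883333 rev/s
J = V / (n·D) = 24.06 / (81.883333 × 1.845) = 0.159259
regime bands: climb J<0.5062 | cruise [0.5062, 1.0125) | windmill J≥1.0125
J = 0.1593 → climb

J = 0.1593, regime = climb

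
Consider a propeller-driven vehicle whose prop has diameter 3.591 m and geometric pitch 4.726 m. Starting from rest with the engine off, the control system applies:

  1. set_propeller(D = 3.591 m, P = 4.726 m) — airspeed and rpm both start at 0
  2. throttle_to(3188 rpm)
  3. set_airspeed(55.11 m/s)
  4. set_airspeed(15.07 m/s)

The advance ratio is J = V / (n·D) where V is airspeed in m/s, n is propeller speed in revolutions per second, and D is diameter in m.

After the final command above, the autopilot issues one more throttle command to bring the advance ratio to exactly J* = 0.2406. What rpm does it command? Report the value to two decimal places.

rpm = 1046.53

set_propeller: D = 3.591 m, P = 4.726 m (p = P/D = 1.316068); state ← (V=0, rpm=0)
throttle_to(3188): rpm ← 3188
set_airspeed(55.11): V ← 55.11 m/s
set_airspeed(15.07): V ← 15.07 m/s
final state: V = 15.07 m/s, rpm = 3188 → n = rpm/60 = 53.133333 rev/s
target J* = 0.2406; solve J* = V/(n·D) for n: n = V/(J*·D) = 15.07/(0.2406 × 3.591) = 17.442239 rev/s
rpm = 60·n = 1046.534319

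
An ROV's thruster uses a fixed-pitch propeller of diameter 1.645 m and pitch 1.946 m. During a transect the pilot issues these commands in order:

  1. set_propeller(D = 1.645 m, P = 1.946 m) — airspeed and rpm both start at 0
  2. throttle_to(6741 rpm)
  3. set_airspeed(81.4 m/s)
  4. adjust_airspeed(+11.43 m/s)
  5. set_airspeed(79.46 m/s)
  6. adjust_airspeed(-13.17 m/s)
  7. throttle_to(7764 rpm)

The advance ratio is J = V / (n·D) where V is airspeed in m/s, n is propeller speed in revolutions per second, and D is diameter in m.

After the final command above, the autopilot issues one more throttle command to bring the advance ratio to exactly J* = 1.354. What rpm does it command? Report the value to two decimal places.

set_propeller: D = 1.645 m, P = 1.946 m (p = P/D = 1.182979); state ← (V=0, rpm=0)
throttle_to(6741): rpm ← 6741
set_airspeed(81.4): V ← 81.4 m/s
adjust_airspeed(+11.43): V ← 81.4 +11.43 = 92.83 m/s
set_airspeed(79.46): V ← 79.46 m/s
adjust_airspeed(-13.17): V ← 79.46 -13.17 = 66.29 m/s
throttle_to(7764): rpm ← 7764
final state: V = 66.29 m/s, rpm = 7764 → n = rpm/60 = 129.400000 rev/s
target J* = 1.354; solve J* = V/(n·D) for n: n = V/(J*·D) = 66.29/(1.354 × 1.645) = 29.762092 rev/s
rpm = 60·n = 1785.725510

rpm = 1785.73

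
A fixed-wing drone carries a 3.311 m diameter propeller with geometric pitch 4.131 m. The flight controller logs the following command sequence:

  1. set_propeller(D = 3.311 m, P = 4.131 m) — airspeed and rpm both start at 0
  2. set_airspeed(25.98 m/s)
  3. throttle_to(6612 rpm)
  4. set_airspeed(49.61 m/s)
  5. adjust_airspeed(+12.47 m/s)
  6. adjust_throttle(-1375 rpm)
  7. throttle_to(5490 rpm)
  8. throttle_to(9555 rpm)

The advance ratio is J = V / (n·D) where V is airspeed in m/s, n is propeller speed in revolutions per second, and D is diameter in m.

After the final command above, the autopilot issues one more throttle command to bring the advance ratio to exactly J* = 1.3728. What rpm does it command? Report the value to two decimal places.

set_propeller: D = 3.311 m, P = 4.131 m (p = P/D = 1.247659); state ← (V=0, rpm=0)
set_airspeed(25.98): V ← 25.98 m/s
throttle_to(6612): rpm ← 6612
set_airspeed(49.61): V ← 49.61 m/s
adjust_airspeed(+12.47): V ← 49.61 +12.47 = 62.08 m/s
adjust_throttle(-1375): rpm ← 6612 -1375 = 5237
throttle_to(5490): rpm ← 5490
throttle_to(9555): rpm ← 9555
final state: V = 62.08 m/s, rpm = 9555 → n = rpm/60 = 159.250000 rev/s
target J* = 1.3728; solve J* = V/(n·D) for n: n = V/(J*·D) = 62.08/(1.3728 × 3.311) = 13.657942 rev/s
rpm = 60·n = 819.476507

rpm = 819.48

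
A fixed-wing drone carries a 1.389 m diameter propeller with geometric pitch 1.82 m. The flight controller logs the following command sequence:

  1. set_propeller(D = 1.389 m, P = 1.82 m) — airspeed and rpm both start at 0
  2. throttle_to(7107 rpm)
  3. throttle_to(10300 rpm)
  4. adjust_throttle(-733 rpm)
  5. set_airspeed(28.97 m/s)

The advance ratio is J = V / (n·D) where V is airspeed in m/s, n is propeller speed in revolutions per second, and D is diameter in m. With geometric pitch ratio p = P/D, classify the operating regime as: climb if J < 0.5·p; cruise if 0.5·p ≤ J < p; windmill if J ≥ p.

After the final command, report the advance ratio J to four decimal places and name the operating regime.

J = 0.1308, regime = climb

set_propeller: D = 1.389 m, P = 1.82 m (p = P/D = 1.310295); state ← (V=0, rpm=0)
throttle_to(7107): rpm ← 7107
throttle_to(10300): rpm ← 10300
adjust_throttle(-733): rpm ← 10300 -733 = 9567
set_airspeed(28.97): V ← 28.97 m/s
final state: V = 28.97 m/s, rpm = 9567 → n = rpm/60 = 159.450000 rev/s
J = V / (n·D) = 28.97 / (159.450000 × 1.389) = 0.130804
regime bands: climb J<0.6551 | cruise [0.6551, 1.3103) | windmill J≥1.3103
J = 0.1308 → climb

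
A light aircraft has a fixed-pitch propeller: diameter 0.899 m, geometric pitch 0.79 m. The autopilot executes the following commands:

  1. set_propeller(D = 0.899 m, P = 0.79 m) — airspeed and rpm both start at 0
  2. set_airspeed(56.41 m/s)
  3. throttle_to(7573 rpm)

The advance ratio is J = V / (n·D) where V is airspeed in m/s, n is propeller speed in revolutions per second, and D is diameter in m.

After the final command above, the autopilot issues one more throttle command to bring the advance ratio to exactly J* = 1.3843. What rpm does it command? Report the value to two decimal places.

set_propeller: D = 0.899 m, P = 0.79 m (p = P/D = 0.878754); state ← (V=0, rpm=0)
set_airspeed(56.41): V ← 56.41 m/s
throttle_to(7573): rpm ← 7573
final state: V = 56.41 m/s, rpm = 7573 → n = rpm/60 = 126.216667 rev/s
target J* = 1.3843; solve J* = V/(n·D) for n: n = V/(J*·D) = 56.41/(1.3843 × 0.899) = 45.327962 rev/s
rpm = 60·n = 2719.677695

rpm = 2719.68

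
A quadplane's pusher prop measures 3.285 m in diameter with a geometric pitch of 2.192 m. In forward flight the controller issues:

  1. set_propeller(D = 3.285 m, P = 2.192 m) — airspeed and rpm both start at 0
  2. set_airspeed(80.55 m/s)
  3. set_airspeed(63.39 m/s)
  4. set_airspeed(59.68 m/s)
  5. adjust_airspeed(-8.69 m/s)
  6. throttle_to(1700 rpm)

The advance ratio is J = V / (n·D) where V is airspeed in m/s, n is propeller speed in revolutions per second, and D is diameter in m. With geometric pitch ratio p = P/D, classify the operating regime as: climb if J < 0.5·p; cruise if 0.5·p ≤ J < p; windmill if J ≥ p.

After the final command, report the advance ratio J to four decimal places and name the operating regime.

J = 0.5478, regime = cruise

set_propeller: D = 3.285 m, P = 2.192 m (p = P/D = 0.667275); state ← (V=0, rpm=0)
set_airspeed(80.55): V ← 80.55 m/s
set_airspeed(63.39): V ← 63.39 m/s
set_airspeed(59.68): V ← 59.68 m/s
adjust_airspeed(-8.69): V ← 59.68 -8.69 = 50.99 m/s
throttle_to(1700): rpm ← 1700
final state: V = 50.99 m/s, rpm = 1700 → n = rpm/60 = 28.333333 rev/s
J = V / (n·D) = 50.99 / (28.333333 × 3.285) = 0.547838
regime bands: climb J<0.3336 | cruise [0.3336, 0.6673) | windmill J≥0.6673
J = 0.5478 → cruise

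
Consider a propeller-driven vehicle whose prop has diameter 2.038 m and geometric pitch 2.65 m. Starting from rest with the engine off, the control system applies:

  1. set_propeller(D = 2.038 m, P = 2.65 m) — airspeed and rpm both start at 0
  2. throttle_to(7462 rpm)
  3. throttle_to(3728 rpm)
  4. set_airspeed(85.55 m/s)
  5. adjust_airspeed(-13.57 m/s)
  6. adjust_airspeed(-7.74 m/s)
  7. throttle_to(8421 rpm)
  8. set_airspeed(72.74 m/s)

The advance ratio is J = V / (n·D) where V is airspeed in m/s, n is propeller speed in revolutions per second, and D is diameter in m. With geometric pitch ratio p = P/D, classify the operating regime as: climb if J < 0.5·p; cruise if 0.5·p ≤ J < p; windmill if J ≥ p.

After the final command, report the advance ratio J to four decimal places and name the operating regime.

set_propeller: D = 2.038 m, P = 2.65 m (p = P/D = 1.300294); state ← (V=0, rpm=0)
throttle_to(7462): rpm ← 7462
throttle_to(3728): rpm ← 3728
set_airspeed(85.55): V ← 85.55 m/s
adjust_airspeed(-13.57): V ← 85.55 -13.57 = 71.98 m/s
adjust_airspeed(-7.74): V ← 71.98 -7.74 = 64.24 m/s
throttle_to(8421): rpm ← 8421
set_airspeed(72.74): V ← 72.74 m/s
final state: V = 72.74 m/s, rpm = 8421 → n = rpm/60 = 140.350000 rev/s
J = V / (n·D) = 72.74 / (140.350000 × 2.038) = 0.254306
regime bands: climb J<0.6501 | cruise [0.6501, 1.3003) | windmill J≥1.3003
J = 0.2543 → climb

J = 0.2543, regime = climb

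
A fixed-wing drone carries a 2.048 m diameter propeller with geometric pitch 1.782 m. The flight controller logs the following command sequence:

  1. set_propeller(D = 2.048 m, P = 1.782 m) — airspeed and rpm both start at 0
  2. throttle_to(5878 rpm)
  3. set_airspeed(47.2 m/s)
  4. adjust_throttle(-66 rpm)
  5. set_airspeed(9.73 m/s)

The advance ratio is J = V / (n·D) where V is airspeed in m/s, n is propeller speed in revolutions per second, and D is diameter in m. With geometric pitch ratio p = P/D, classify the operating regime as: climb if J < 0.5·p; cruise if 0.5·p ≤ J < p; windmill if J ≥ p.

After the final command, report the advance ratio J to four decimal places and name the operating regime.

J = 0.0490, regime = climb

set_propeller: D = 2.048 m, P = 1.782 m (p = P/D = 0.870117); state ← (V=0, rpm=0)
throttle_to(5878): rpm ← 5878
set_airspeed(47.2): V ← 47.2 m/s
adjust_throttle(-66): rpm ← 5878 -66 = 5812
set_airspeed(9.73): V ← 9.73 m/s
final state: V = 9.73 m/s, rpm = 5812 → n = rpm/60 = 96.866667 rev/s
J = V / (n·D) = 9.73 / (96.866667 × 2.048) = 0.049047
regime bands: climb J<0.4351 | cruise [0.4351, 0.8701) | windmill J≥0.8701
J = 0.0490 → climb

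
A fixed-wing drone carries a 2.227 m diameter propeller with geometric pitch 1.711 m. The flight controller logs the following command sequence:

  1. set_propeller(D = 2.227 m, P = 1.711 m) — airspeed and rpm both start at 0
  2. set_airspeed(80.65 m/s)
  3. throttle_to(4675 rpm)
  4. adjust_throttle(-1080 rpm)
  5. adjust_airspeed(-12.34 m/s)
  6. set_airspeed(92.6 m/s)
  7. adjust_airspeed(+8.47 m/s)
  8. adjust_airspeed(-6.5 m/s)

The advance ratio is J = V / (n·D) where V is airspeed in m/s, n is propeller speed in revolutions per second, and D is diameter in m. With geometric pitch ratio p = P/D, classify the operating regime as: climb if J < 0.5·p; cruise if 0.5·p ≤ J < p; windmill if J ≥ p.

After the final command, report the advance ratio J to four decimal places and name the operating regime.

set_propeller: D = 2.227 m, P = 1.711 m (p = P/D = 0.768298); state ← (V=0, rpm=0)
set_airspeed(80.65): V ← 80.65 m/s
throttle_to(4675): rpm ← 4675
adjust_throttle(-1080): rpm ← 4675 -1080 = 3595
adjust_airspeed(-12.34): V ← 80.65 -12.34 = 68.31 m/s
set_airspeed(92.6): V ← 92.6 m/s
adjust_airspeed(+8.47): V ← 92.6 +8.47 = 101.07 m/s
adjust_airspeed(-6.5): V ← 101.07 -6.5 = 94.57 m/s
final state: V = 94.57 m/s, rpm = 3595 → n = rpm/60 = 59.916667 rev/s
J = V / (n·D) = 94.57 / (59.916667 × 2.227) = 0.708738
regime bands: climb J<0.3841 | cruise [0.3841, 0.7683) | windmill J≥0.7683
J = 0.7087 → cruise

J = 0.7087, regime = cruise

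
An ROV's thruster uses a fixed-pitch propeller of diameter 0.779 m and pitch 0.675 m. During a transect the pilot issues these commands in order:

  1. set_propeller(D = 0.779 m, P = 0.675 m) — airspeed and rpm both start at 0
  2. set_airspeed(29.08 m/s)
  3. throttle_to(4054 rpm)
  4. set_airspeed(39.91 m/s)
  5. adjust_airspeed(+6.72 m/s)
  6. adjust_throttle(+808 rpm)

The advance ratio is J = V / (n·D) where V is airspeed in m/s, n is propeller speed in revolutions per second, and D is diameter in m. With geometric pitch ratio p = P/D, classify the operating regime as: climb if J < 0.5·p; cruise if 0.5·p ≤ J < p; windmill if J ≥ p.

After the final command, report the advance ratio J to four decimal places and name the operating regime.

set_propeller: D = 0.779 m, P = 0.675 m (p = P/D = 0.866496); state ← (V=0, rpm=0)
set_airspeed(29.08): V ← 29.08 m/s
throttle_to(4054): rpm ← 4054
set_airspeed(39.91): V ← 39.91 m/s
adjust_airspeed(+6.72): V ← 39.91 +6.72 = 46.63 m/s
adjust_throttle(+808): rpm ← 4054 +808 = 4862
final state: V = 46.63 m/s, rpm = 4862 → n = rpm/60 = 81.033333 rev/s
J = V / (n·D) = 46.63 / (81.033333 × 0.779) = 0.738693
regime bands: climb J<0.4332 | cruise [0.4332, 0.8665) | windmill J≥0.8665
J = 0.7387 → cruise

J = 0.7387, regime = cruise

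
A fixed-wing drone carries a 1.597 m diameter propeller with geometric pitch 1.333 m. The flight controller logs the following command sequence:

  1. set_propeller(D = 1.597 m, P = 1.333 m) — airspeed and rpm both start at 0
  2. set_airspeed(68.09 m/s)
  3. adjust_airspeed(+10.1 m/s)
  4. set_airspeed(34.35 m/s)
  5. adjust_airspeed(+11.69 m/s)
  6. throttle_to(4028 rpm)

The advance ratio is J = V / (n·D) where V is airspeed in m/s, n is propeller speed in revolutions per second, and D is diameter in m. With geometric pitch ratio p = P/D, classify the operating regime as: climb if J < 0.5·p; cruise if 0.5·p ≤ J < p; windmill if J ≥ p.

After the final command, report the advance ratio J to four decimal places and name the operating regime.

J = 0.4294, regime = cruise

set_propeller: D = 1.597 m, P = 1.333 m (p = P/D = 0.834690); state ← (V=0, rpm=0)
set_airspeed(68.09): V ← 68.09 m/s
adjust_airspeed(+10.1): V ← 68.09 +10.1 = 78.19 m/s
set_airspeed(34.35): V ← 34.35 m/s
adjust_airspeed(+11.69): V ← 34.35 +11.69 = 46.04 m/s
throttle_to(4028): rpm ← 4028
final state: V = 46.04 m/s, rpm = 4028 → n = rpm/60 = 67.133333 rev/s
J = V / (n·D) = 46.04 / (67.133333 × 1.597) = 0.429430
regime bands: climb J<0.4173 | cruise [0.4173, 0.8347) | windmill J≥0.8347
J = 0.4294 → cruise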